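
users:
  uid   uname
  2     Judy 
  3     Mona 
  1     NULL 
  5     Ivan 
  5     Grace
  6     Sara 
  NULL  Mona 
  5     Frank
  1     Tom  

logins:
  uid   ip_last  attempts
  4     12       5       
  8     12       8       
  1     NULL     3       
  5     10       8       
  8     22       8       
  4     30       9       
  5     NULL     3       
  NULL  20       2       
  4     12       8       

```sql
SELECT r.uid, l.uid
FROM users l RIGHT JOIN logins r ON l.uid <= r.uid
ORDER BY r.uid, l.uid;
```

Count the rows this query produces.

45

RIGHT JOIN keeps every row from `logins`; unmatched rows get NULL for `users`'s columns.
Matching on l.uid <= r.uid. A NULL in a compared column never satisfies the condition.
- l (uid=2) pairs with 7 row(s) of r.
- l (uid=3) pairs with 7 row(s) of r.
- l (uid=1) pairs with 8 row(s) of r.
- l (uid=5) pairs with 4 row(s) of r.
- l (uid=5) pairs with 4 row(s) of r.
- l (uid=6) pairs with 2 row(s) of r.
- l (uid=NULL) has no partner in r.
- l (uid=5) pairs with 4 row(s) of r.
- l (uid=1) pairs with 8 row(s) of r.
- 1 r row(s) had no l match → kept, l columns NULL.
Total: 44 matched + 1 padded = 45 rows.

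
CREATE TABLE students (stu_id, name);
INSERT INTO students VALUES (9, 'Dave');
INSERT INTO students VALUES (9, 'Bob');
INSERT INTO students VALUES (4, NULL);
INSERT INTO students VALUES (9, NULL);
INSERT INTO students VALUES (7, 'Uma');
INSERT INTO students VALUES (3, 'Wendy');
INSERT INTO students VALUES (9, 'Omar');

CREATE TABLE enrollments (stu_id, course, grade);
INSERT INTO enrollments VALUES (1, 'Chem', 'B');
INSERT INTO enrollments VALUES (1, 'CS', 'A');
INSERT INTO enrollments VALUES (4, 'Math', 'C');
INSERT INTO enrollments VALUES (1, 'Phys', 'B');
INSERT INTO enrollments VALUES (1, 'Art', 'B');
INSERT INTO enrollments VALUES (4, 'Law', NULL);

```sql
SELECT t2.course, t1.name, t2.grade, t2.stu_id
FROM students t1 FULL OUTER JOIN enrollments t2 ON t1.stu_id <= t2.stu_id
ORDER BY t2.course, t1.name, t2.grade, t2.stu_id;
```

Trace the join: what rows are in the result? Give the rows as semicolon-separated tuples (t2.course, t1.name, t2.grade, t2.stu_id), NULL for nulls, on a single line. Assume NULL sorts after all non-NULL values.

FULL OUTER JOIN keeps every row from both sides; unmatched rows get NULL for the other side's columns.
Matching on t1.stu_id <= t2.stu_id.
Matched pairs: 4; unmatched t1 rows kept: 5; unmatched t2 rows kept: 4.

(Art, NULL, B, 1); (CS, NULL, A, 1); (Chem, NULL, B, 1); (Law, Wendy, NULL, 4); (Law, NULL, NULL, 4); (Math, Wendy, C, 4); (Math, NULL, C, 4); (Phys, NULL, B, 1); (NULL, Bob, NULL, NULL); (NULL, Dave, NULL, NULL); (NULL, Omar, NULL, NULL); (NULL, Uma, NULL, NULL); (NULL, NULL, NULL, NULL)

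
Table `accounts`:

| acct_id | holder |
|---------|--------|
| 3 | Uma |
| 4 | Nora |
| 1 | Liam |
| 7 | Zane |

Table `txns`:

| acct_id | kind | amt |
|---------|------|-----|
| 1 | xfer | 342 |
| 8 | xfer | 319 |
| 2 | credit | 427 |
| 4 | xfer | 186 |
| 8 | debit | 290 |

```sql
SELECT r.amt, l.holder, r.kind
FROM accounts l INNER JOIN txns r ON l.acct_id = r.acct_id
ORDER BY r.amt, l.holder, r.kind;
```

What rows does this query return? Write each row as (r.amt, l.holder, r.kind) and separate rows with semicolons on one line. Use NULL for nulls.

(186, Nora, xfer); (342, Liam, xfer)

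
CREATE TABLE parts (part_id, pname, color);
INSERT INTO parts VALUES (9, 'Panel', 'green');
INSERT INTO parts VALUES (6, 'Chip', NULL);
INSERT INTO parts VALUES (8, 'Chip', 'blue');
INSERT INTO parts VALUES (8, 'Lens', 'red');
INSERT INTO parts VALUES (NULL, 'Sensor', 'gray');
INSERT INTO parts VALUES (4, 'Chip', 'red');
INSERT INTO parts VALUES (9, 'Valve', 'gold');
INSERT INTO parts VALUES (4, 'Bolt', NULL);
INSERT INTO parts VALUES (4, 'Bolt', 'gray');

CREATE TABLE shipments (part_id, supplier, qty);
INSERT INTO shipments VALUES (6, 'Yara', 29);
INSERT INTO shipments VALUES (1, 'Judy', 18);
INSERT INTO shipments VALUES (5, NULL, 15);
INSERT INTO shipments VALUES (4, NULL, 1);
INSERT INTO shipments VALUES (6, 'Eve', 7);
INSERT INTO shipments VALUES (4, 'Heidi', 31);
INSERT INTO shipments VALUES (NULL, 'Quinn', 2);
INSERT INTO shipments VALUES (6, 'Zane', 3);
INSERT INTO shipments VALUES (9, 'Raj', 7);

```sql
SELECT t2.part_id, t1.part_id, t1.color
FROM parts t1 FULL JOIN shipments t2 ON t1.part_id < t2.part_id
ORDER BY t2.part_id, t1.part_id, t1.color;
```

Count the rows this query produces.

25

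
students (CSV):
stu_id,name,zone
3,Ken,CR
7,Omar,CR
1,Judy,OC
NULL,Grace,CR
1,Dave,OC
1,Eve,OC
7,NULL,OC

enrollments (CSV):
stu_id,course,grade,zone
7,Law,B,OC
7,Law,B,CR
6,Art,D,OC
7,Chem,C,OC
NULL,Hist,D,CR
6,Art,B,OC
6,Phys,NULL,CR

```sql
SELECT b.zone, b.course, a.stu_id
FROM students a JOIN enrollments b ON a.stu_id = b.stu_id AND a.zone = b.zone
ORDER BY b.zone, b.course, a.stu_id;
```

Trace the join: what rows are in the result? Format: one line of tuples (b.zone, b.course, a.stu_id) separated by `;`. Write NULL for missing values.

(CR, Law, 7); (OC, Chem, 7); (OC, Law, 7)

INNER JOIN keeps only pairs where the ON condition holds.
Matching on a.stu_id = b.stu_id AND a.zone = b.zone. A NULL in a compared column never satisfies the condition.
- a row (stu_id=3, zone=CR): no match → dropped.
- a row (stu_id=7, zone=CR): matches 1 b row(s) → 1 output row(s).
- a row (stu_id=1, zone=OC): no match → dropped.
- a row (stu_id=NULL, zone=CR): no match → dropped.
- a row (stu_id=1, zone=OC): no match → dropped.
- a row (stu_id=1, zone=OC): no match → dropped.
- a row (stu_id=7, zone=OC): matches 2 b row(s) → 2 output row(s).
After projecting and ordering:
b.zone | b.course | a.stu_id
CR | Law | 7
OC | Chem | 7
OC | Law | 7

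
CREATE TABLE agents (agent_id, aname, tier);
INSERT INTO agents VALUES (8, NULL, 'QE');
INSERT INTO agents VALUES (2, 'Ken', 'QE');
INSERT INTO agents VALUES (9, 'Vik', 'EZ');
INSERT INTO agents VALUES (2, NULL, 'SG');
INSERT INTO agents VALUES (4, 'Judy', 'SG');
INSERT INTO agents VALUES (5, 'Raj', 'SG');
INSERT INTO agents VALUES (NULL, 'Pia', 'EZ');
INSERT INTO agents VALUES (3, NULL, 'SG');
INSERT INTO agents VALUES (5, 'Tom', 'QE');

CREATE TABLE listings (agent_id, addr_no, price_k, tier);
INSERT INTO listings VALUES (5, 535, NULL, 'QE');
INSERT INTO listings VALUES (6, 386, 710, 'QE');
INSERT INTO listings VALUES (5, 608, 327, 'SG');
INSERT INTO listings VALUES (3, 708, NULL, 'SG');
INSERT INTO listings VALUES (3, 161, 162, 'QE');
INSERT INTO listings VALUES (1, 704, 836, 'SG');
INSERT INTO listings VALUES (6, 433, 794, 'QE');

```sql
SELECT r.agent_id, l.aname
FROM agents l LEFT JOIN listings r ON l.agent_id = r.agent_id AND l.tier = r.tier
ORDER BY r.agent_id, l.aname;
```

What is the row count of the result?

9

LEFT JOIN keeps every row from `agents`; unmatched rows get NULL for `listings`'s columns.
Matching on l.agent_id = r.agent_id AND l.tier = r.tier. A NULL in a compared column never satisfies the condition.
- l row (agent_id=8, tier=QE): no match → kept, r columns NULL.
- l row (agent_id=2, tier=QE): no match → kept, r columns NULL.
- l row (agent_id=9, tier=EZ): no match → kept, r columns NULL.
- l row (agent_id=2, tier=SG): no match → kept, r columns NULL.
- l row (agent_id=4, tier=SG): no match → kept, r columns NULL.
- l row (agent_id=5, tier=SG): matches 1 r row(s) → 1 output row(s).
- l row (agent_id=NULL, tier=EZ): no match → kept, r columns NULL.
- l row (agent_id=3, tier=SG): matches 1 r row(s) → 1 output row(s).
- l row (agent_id=5, tier=QE): matches 1 r row(s) → 1 output row(s).
Total: 3 matched + 6 padded = 9 rows.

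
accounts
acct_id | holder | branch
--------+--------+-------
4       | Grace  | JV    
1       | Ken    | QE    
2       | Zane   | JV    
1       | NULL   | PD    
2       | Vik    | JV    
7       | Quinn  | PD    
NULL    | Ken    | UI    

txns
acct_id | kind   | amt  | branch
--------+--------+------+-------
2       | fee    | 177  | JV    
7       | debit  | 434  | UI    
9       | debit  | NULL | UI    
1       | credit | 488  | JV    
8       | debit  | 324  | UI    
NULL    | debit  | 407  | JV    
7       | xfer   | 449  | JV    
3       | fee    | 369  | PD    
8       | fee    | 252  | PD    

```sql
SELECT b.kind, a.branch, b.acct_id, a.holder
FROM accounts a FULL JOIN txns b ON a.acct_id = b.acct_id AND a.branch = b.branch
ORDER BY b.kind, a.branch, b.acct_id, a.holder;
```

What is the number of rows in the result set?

15

FULL OUTER JOIN keeps every row from both sides; unmatched rows get NULL for the other side's columns.
Matching on a.acct_id = b.acct_id AND a.branch = b.branch. A NULL in a compared column never satisfies the condition.
Matched pairs: 2; unmatched a rows kept: 5; unmatched b rows kept: 8.
Total: 2 matched + 13 padded = 15 rows.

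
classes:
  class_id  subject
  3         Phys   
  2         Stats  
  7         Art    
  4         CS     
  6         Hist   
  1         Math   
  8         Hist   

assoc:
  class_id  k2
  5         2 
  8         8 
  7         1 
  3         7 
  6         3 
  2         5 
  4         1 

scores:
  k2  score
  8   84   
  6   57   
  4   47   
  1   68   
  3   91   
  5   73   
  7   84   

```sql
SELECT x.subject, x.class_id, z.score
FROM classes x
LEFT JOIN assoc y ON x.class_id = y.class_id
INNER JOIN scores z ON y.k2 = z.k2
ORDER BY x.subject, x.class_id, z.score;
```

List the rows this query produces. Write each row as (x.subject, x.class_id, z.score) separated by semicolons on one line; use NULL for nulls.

(Art, 7, 68); (CS, 4, 68); (Hist, 6, 91); (Hist, 8, 84); (Phys, 3, 84); (Stats, 2, 73)

Step 1 — x LEFT JOIN y on class_id → 7 row(s).
Then INNER JOIN `scores z` on k2: keep only rows whose y.k2 appears in z.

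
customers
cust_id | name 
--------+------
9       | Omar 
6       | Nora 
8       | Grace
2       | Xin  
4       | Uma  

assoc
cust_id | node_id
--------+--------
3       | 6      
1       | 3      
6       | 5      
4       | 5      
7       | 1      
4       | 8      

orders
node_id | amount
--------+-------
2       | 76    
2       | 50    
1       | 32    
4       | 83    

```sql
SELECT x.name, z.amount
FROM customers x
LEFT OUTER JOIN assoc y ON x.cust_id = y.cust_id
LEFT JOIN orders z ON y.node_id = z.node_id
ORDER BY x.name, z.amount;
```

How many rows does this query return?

Joins associate left-to-right: customers LEFT JOIN assoc on cust_id gives 6 intermediate row(s).
Then LEFT JOIN `orders z` on node_id: each of those 6 rows is kept; rows whose y.node_id has no match in z get NULL for z's columns.
Result: 6 row(s).

6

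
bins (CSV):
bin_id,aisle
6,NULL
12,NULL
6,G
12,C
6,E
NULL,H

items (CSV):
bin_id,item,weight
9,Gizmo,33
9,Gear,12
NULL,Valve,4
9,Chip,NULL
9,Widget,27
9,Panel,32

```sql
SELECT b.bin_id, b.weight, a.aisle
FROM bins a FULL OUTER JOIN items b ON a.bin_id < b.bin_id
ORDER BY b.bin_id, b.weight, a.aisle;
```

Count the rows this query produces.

FULL OUTER JOIN keeps every row from both sides; unmatched rows get NULL for the other side's columns.
Matching on a.bin_id < b.bin_id. A NULL in a compared column never satisfies the condition.
- bin_id=6: 5 matching b row(s), so 5 row(s) emitted.
- bin_id=12: no b row matches, row kept with b columns NULL.
- bin_id=6: 5 matching b row(s), so 5 row(s) emitted.
- bin_id=12: no b row matches, row kept with b columns NULL.
- bin_id=6: 5 matching b row(s), so 5 row(s) emitted.
- bin_id=NULL: no b row matches, row kept with b columns NULL.
- plus 1 unmatched b row(s), each kept with NULL a columns.
Total: 15 matched + 4 padded = 19 rows.

19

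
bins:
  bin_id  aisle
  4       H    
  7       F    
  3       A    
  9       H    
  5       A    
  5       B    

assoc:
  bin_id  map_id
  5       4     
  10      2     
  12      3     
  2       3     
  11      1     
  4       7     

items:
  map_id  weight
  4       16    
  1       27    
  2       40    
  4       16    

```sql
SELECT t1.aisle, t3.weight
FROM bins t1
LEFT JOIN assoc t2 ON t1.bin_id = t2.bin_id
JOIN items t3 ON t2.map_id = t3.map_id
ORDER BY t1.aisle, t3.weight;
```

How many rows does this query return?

4

Evaluate left to right. First `bins t1 LEFT JOIN assoc t2` on bin_id: 6 row(s).
Then INNER JOIN `items t3` on map_id: keep only rows whose t2.map_id appears in t3.
Result: 4 row(s).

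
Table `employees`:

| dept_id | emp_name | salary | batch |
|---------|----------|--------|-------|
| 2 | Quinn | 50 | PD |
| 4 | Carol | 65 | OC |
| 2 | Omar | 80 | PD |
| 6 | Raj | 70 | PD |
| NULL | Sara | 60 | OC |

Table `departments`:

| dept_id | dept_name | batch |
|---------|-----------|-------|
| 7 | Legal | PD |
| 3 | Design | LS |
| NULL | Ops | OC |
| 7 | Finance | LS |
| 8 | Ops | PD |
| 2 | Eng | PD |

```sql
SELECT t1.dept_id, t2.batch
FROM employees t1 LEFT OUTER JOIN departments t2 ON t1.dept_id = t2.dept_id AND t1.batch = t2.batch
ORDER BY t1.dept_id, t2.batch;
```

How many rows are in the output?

5

LEFT JOIN keeps every row from `employees`; unmatched rows get NULL for `departments`'s columns.
Matching on t1.dept_id = t2.dept_id AND t1.batch = t2.batch. A NULL in a compared column never satisfies the condition.
- dept_id=2, batch=PD: 1 matching t2 row(s), so 1 row(s) emitted.
- dept_id=4, batch=OC: no t2 row matches, row kept with t2 columns NULL.
- dept_id=2, batch=PD: 1 matching t2 row(s), so 1 row(s) emitted.
- dept_id=6, batch=PD: no t2 row matches, row kept with t2 columns NULL.
- dept_id=NULL, batch=OC: no t2 row matches, row kept with t2 columns NULL.
Total: 2 matched + 3 padded = 5 rows.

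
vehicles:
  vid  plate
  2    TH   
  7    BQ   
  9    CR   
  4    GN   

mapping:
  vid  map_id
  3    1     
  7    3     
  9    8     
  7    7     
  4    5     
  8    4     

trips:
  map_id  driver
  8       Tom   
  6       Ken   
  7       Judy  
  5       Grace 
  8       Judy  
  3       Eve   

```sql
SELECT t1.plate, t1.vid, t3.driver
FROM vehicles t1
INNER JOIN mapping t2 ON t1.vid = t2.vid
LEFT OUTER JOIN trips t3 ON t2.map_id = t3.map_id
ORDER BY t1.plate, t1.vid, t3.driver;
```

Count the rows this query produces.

5

Joins associate left-to-right: vehicles INNER JOIN mapping on vid gives 4 intermediate row(s).
Then LEFT JOIN `trips t3` on map_id: each of those 4 rows is kept; rows whose t2.map_id has no match in t3 get NULL for t3's columns.
Result: 5 row(s).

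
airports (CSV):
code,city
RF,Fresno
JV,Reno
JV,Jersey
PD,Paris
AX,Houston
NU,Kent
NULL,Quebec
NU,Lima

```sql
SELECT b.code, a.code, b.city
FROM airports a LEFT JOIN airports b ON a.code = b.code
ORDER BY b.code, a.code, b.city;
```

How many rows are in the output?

LEFT JOIN keeps every row from `airports a`; unmatched rows get NULL for `airports b`'s columns.
Matching on a.code = b.code. A NULL in a compared column never satisfies the condition.
Matched pairs: 11; unmatched a rows kept: 1.
Total: 11 matched + 1 padded = 12 rows.

12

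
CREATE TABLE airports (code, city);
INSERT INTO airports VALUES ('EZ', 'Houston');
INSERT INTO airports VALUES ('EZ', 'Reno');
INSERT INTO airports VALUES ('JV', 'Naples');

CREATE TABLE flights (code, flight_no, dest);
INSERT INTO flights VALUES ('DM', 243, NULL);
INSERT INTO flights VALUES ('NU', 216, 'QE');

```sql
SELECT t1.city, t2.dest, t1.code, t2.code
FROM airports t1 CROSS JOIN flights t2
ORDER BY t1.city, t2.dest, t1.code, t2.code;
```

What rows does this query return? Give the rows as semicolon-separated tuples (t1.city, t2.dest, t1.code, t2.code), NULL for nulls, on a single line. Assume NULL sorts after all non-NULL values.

CROSS JOIN pairs every row of `airports` with every row of `flights`: 3 × 2 = 6 rows.
After projecting and ordering:
t1.city | t2.dest | t1.code | t2.code
Houston | QE | EZ | NU
Houston | NULL | EZ | DM
Naples | QE | JV | NU
Naples | NULL | JV | DM
Reno | QE | EZ | NU
Reno | NULL | EZ | DM

(Houston, QE, EZ, NU); (Houston, NULL, EZ, DM); (Naples, QE, JV, NU); (Naples, NULL, JV, DM); (Reno, QE, EZ, NU); (Reno, NULL, EZ, DM)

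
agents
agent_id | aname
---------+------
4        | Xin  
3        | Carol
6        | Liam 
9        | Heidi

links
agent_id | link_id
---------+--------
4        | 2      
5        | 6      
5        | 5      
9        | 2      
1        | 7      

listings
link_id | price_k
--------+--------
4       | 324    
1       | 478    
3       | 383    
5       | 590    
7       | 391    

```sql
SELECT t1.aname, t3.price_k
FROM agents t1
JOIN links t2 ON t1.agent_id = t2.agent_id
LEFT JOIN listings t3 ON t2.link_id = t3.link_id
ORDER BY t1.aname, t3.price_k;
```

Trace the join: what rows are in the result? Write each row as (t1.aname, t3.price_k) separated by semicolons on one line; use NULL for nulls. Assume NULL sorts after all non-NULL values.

Step 1 — t1 INNER JOIN t2 on agent_id → 2 row(s).
Then LEFT JOIN `listings t3` on link_id: each of those 2 rows is kept; rows whose t2.link_id has no match in t3 get NULL for t3's columns.

(Heidi, NULL); (Xin, NULL)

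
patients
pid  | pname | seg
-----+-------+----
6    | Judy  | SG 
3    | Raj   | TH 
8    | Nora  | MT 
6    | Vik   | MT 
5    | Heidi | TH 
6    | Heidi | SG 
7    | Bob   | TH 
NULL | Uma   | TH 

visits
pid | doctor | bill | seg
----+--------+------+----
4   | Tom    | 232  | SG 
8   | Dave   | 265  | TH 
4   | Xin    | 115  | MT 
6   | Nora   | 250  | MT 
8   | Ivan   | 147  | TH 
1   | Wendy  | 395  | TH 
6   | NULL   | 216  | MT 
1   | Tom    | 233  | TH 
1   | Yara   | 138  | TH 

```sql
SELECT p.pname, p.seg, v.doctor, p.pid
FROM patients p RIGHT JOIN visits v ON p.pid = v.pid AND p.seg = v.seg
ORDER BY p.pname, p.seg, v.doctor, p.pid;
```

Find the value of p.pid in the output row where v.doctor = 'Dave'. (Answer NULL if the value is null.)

RIGHT JOIN keeps every row from `visits`; unmatched rows get NULL for `patients`'s columns.
Matching on p.pid = v.pid AND p.seg = v.seg. A NULL in a compared column never satisfies the condition.
- p[0] pid=6, seg=SG → no match.
- p[1] pid=3, seg=TH → no match.
- p[2] pid=8, seg=MT → no match.
- p[3] pid=6, seg=MT → 2 match(es) in v → 2 row(s).
- p[4] pid=5, seg=TH → no match.
- p[5] pid=6, seg=SG → no match.
- p[6] pid=7, seg=TH → no match.
- p[7] pid=NULL, seg=TH → no match.
- 7 v row(s) had no p match → kept, p columns NULL.

NULL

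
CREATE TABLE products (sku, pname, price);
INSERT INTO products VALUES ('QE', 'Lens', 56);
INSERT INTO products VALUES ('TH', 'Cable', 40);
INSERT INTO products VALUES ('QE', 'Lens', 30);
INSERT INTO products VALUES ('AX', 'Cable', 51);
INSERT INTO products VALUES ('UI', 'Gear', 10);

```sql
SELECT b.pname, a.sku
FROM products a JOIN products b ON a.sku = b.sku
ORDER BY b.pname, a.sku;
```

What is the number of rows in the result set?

7

INNER JOIN keeps only pairs where the ON condition holds.
Matching on a.sku = b.sku.
Matched pairs: 7.
Total: 7 rows.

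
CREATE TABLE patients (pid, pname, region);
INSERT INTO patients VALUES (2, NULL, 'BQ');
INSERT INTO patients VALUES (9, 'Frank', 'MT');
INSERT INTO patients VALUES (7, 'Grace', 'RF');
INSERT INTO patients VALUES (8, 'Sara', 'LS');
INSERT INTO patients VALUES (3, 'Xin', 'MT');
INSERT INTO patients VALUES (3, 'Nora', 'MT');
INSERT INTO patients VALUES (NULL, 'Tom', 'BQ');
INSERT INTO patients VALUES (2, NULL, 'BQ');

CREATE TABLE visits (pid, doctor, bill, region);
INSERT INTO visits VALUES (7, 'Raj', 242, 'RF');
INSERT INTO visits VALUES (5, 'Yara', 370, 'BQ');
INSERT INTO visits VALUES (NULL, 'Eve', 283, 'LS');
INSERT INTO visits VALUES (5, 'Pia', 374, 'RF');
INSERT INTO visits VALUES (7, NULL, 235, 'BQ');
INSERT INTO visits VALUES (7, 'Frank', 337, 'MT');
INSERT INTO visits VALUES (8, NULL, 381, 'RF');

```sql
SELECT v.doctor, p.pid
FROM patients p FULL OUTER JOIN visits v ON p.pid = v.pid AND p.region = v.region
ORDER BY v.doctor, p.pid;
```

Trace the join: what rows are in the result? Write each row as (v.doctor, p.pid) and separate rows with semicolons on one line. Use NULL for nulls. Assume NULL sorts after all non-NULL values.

FULL OUTER JOIN keeps every row from both sides; unmatched rows get NULL for the other side's columns.
Matching on p.pid = v.pid AND p.region = v.region. A NULL in a compared column never satisfies the condition.
- p[0] pid=2, region=BQ → no match; kept with NULLs on the v side.
- p[1] pid=9, region=MT → no match; kept with NULLs on the v side.
- p[2] pid=7, region=RF → 1 match(es) in v → 1 row(s).
- p[3] pid=8, region=LS → no match; kept with NULLs on the v side.
- p[4] pid=3, region=MT → no match; kept with NULLs on the v side.
- p[5] pid=3, region=MT → no match; kept with NULLs on the v side.
- p[6] pid=NULL, region=BQ → no match; kept with NULLs on the v side.
- p[7] pid=2, region=BQ → no match; kept with NULLs on the v side.
- 6 row(s) from v found no p partner → padded with NULL.

(Eve, NULL); (Frank, NULL); (Pia, NULL); (Raj, 7); (Yara, NULL); (NULL, 2); (NULL, 2); (NULL, 3); (NULL, 3); (NULL, 8); (NULL, 9); (NULL, NULL); (NULL, NULL); (NULL, NULL)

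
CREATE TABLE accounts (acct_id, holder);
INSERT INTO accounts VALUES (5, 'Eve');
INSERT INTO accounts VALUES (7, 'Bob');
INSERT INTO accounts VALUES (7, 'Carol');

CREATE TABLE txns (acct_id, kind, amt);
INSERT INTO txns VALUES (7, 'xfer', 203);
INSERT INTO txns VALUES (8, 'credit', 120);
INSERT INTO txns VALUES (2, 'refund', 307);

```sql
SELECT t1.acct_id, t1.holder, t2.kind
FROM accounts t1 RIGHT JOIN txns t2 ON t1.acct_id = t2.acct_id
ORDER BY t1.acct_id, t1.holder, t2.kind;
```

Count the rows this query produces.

4

RIGHT JOIN keeps every row from `txns`; unmatched rows get NULL for `accounts`'s columns.
Matching on t1.acct_id = t2.acct_id.
Matched pairs: 2; unmatched t2 rows kept: 2.
Total: 2 matched + 2 padded = 4 rows.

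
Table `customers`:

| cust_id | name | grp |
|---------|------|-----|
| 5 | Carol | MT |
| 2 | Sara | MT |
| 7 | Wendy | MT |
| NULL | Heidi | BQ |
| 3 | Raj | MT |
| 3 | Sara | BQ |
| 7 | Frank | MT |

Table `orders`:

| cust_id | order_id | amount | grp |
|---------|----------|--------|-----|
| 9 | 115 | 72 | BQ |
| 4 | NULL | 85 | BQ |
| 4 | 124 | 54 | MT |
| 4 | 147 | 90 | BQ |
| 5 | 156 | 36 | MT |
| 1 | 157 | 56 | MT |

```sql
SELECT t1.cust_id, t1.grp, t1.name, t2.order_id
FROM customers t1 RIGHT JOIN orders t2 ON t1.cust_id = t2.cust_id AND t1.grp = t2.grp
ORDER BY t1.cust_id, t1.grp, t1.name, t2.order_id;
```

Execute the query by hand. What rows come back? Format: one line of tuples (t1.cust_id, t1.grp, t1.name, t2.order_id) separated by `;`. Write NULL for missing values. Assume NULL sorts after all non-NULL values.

(5, MT, Carol, 156); (NULL, NULL, NULL, 115); (NULL, NULL, NULL, 124); (NULL, NULL, NULL, 147); (NULL, NULL, NULL, 157); (NULL, NULL, NULL, NULL)

RIGHT JOIN keeps every row from `orders`; unmatched rows get NULL for `customers`'s columns.
Matching on t1.cust_id = t2.cust_id AND t1.grp = t2.grp. A NULL in a compared column never satisfies the condition.
- t1 (cust_id=5, grp=MT) pairs with 1 row(s) of t2.
- t1 (cust_id=2, grp=MT) has no partner in t2.
- t1 (cust_id=7, grp=MT) has no partner in t2.
- t1 (cust_id=NULL, grp=BQ) has no partner in t2.
- t1 (cust_id=3, grp=MT) has no partner in t2.
- t1 (cust_id=3, grp=BQ) has no partner in t2.
- t1 (cust_id=7, grp=MT) has no partner in t2.
- plus 5 unmatched t2 row(s), each kept with NULL t1 columns.
After projecting and ordering:
t1.cust_id | t1.grp | t1.name | t2.order_id
5 | MT | Carol | 156
NULL | NULL | NULL | 115
NULL | NULL | NULL | 124
NULL | NULL | NULL | 147
NULL | NULL | NULL | 157
NULL | NULL | NULL | NULL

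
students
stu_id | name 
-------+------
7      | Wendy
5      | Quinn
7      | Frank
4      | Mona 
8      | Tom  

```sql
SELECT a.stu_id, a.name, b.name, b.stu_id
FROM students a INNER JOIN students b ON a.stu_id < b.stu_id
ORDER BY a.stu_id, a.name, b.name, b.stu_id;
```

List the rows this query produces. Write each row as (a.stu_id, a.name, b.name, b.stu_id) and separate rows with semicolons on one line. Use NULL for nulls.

(4, Mona, Frank, 7); (4, Mona, Quinn, 5); (4, Mona, Tom, 8); (4, Mona, Wendy, 7); (5, Quinn, Frank, 7); (5, Quinn, Tom, 8); (5, Quinn, Wendy, 7); (7, Frank, Tom, 8); (7, Wendy, Tom, 8)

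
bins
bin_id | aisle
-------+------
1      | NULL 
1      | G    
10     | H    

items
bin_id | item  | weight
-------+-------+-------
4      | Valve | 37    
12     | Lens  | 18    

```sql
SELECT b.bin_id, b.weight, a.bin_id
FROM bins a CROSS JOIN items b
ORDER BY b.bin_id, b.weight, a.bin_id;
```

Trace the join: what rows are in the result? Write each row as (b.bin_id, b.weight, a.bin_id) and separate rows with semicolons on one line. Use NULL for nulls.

CROSS JOIN pairs every row of `bins` with every row of `items`: 3 × 2 = 6 rows.
After projecting and ordering:
b.bin_id | b.weight | a.bin_id
4 | 37 | 1
4 | 37 | 1
4 | 37 | 10
12 | 18 | 1
12 | 18 | 1
12 | 18 | 10

(4, 37, 1); (4, 37, 1); (4, 37, 10); (12, 18, 1); (12, 18, 1); (12, 18, 10)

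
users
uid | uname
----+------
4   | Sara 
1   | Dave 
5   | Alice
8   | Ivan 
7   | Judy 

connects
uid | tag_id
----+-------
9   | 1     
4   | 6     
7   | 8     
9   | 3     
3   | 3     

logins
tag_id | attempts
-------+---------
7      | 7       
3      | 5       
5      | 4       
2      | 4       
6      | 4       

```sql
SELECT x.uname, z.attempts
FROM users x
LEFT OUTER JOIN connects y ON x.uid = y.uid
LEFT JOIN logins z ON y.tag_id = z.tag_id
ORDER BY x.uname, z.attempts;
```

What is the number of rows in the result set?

Evaluate left to right. First `users x LEFT JOIN connects y` on uid: 5 row(s).
Then LEFT JOIN `logins z` on tag_id: each of those 5 rows is kept; rows whose y.tag_id has no match in z get NULL for z's columns.
Result: 5 row(s).

5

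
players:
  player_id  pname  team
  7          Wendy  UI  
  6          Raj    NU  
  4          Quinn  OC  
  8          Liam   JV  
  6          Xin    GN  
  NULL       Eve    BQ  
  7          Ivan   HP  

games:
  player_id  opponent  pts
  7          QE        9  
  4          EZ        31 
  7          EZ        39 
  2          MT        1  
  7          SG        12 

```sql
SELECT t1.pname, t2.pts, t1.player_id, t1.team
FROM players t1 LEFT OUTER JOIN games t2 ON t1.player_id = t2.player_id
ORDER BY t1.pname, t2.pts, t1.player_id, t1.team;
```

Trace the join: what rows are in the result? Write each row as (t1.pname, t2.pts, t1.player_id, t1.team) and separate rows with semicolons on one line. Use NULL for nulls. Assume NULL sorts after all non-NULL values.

LEFT JOIN keeps every row from `players`; unmatched rows get NULL for `games`'s columns.
Matching on t1.player_id = t2.player_id. A NULL in a compared column never satisfies the condition.
Matched pairs: 7; unmatched t1 rows kept: 4.

(Eve, NULL, NULL, BQ); (Ivan, 9, 7, HP); (Ivan, 12, 7, HP); (Ivan, 39, 7, HP); (Liam, NULL, 8, JV); (Quinn, 31, 4, OC); (Raj, NULL, 6, NU); (Wendy, 9, 7, UI); (Wendy, 12, 7, UI); (Wendy, 39, 7, UI); (Xin, NULL, 6, GN)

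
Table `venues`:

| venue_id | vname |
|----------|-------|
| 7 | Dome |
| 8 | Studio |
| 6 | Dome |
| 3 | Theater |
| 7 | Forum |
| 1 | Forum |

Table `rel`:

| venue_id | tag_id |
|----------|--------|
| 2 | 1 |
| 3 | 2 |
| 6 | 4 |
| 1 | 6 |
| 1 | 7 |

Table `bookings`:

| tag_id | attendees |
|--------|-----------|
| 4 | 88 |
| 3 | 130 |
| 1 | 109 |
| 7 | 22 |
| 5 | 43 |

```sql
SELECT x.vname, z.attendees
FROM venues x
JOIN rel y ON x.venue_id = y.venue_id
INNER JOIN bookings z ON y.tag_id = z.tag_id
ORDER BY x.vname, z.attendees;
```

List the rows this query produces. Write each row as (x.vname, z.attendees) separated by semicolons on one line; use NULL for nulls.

Step 1 — x INNER JOIN y on venue_id → 4 row(s).
Then INNER JOIN `bookings z` on tag_id: keep only rows whose y.tag_id appears in z.

(Dome, 88); (Forum, 22)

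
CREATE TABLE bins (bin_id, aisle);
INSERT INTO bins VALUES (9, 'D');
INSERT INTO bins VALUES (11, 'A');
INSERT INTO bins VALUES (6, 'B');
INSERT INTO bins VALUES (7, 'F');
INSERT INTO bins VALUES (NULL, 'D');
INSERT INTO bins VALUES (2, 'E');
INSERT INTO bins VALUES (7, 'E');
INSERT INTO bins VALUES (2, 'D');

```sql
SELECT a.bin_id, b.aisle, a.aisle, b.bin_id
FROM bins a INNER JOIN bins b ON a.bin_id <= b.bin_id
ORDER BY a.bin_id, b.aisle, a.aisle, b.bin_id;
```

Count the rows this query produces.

INNER JOIN keeps only pairs where the ON condition holds.
Matching on a.bin_id <= b.bin_id. A NULL in a compared column never satisfies the condition.
Matched pairs: 30.
Total: 30 rows.

30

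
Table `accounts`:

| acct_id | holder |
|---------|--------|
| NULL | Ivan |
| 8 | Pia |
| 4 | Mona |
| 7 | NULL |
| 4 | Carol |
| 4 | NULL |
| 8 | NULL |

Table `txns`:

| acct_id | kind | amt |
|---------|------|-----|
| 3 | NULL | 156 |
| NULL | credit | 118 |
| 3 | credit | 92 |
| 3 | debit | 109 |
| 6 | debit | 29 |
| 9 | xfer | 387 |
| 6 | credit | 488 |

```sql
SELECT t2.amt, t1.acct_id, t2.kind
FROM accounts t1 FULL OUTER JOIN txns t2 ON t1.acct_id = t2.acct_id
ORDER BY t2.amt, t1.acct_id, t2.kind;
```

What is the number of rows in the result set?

14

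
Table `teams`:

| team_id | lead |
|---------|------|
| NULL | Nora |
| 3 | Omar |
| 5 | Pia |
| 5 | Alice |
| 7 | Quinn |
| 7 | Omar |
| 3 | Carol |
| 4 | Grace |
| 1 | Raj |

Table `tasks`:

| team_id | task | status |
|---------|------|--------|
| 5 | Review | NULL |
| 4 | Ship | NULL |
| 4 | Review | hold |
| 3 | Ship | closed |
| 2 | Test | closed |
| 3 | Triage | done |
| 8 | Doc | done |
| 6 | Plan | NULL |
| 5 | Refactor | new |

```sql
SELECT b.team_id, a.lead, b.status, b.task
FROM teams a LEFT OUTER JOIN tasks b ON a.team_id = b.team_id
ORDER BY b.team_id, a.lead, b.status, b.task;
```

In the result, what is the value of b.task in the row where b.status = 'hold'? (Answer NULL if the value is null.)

LEFT JOIN keeps every row from `teams`; unmatched rows get NULL for `tasks`'s columns.
Matching on a.team_id = b.team_id. A NULL in a compared column never satisfies the condition.
Matched pairs: 10; unmatched a rows kept: 4.

Review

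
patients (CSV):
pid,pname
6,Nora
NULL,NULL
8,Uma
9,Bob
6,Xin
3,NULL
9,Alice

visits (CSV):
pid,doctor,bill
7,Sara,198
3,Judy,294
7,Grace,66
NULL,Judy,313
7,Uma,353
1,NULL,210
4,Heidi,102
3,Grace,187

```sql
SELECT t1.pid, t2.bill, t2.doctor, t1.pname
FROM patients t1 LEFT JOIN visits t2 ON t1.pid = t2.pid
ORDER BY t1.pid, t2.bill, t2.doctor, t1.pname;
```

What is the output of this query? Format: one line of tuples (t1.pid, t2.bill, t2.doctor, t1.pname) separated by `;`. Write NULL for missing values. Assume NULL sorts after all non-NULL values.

(3, 187, Grace, NULL); (3, 294, Judy, NULL); (6, NULL, NULL, Nora); (6, NULL, NULL, Xin); (8, NULL, NULL, Uma); (9, NULL, NULL, Alice); (9, NULL, NULL, Bob); (NULL, NULL, NULL, NULL)

LEFT JOIN keeps every row from `patients`; unmatched rows get NULL for `visits`'s columns.
Matching on t1.pid = t2.pid. A NULL in a compared column never satisfies the condition.
Matched pairs: 2; unmatched t1 rows kept: 6.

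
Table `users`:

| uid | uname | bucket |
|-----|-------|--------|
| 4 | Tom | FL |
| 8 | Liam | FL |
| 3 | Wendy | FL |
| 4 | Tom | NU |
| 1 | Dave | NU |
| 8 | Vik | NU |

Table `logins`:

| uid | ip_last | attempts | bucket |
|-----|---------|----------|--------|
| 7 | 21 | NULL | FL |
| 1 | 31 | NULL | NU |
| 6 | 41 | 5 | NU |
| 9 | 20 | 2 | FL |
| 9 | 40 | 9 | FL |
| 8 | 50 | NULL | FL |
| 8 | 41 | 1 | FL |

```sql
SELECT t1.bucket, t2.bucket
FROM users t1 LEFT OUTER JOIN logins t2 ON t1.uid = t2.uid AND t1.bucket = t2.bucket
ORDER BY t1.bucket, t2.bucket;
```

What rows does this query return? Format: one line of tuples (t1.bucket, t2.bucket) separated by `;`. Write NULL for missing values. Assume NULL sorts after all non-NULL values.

LEFT JOIN keeps every row from `users`; unmatched rows get NULL for `logins`'s columns.
Matching on t1.uid = t2.uid AND t1.bucket = t2.bucket.
Matched pairs: 3; unmatched t1 rows kept: 4.

(FL, FL); (FL, FL); (FL, NULL); (FL, NULL); (NU, NU); (NU, NULL); (NU, NULL)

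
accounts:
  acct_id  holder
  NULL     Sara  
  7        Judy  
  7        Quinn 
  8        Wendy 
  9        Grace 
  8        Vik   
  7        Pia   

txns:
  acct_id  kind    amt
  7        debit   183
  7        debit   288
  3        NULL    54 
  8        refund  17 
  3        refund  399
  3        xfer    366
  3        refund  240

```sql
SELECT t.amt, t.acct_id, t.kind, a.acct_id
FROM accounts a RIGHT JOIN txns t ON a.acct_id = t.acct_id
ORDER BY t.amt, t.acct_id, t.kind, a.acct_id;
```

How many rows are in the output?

RIGHT JOIN keeps every row from `txns`; unmatched rows get NULL for `accounts`'s columns.
Matching on a.acct_id = t.acct_id. A NULL in a compared column never satisfies the condition.
- a row (acct_id=NULL): no match.
- a row (acct_id=7): matches 2 t row(s) → 2 output row(s).
- a row (acct_id=7): matches 2 t row(s) → 2 output row(s).
- a row (acct_id=8): matches 1 t row(s) → 1 output row(s).
- a row (acct_id=9): no match.
- a row (acct_id=8): matches 1 t row(s) → 1 output row(s).
- a row (acct_id=7): matches 2 t row(s) → 2 output row(s).
- 4 t row(s) had no a match → kept, a columns NULL.
Total: 8 matched + 4 padded = 12 rows.

12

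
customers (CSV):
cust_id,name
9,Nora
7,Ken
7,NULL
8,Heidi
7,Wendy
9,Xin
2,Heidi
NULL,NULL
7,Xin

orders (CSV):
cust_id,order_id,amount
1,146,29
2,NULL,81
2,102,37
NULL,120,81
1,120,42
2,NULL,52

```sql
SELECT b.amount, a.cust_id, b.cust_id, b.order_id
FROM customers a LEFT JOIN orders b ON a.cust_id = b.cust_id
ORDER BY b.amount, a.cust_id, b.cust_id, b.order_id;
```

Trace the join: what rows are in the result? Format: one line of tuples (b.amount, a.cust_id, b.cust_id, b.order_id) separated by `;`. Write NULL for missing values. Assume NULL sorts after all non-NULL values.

(37, 2, 2, 102); (52, 2, 2, NULL); (81, 2, 2, NULL); (NULL, 7, NULL, NULL); (NULL, 7, NULL, NULL); (NULL, 7, NULL, NULL); (NULL, 7, NULL, NULL); (NULL, 8, NULL, NULL); (NULL, 9, NULL, NULL); (NULL, 9, NULL, NULL); (NULL, NULL, NULL, NULL)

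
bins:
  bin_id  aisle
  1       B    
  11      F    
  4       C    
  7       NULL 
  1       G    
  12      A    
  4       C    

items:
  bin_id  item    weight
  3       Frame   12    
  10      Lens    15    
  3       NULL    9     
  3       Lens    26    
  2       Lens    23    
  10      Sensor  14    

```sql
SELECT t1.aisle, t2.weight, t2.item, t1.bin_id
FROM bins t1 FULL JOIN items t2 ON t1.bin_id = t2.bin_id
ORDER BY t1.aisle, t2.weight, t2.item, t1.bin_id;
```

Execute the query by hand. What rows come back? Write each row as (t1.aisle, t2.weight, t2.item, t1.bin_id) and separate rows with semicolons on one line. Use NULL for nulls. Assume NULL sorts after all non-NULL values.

(A, NULL, NULL, 12); (B, NULL, NULL, 1); (C, NULL, NULL, 4); (C, NULL, NULL, 4); (F, NULL, NULL, 11); (G, NULL, NULL, 1); (NULL, 9, NULL, NULL); (NULL, 12, Frame, NULL); (NULL, 14, Sensor, NULL); (NULL, 15, Lens, NULL); (NULL, 23, Lens, NULL); (NULL, 26, Lens, NULL); (NULL, NULL, NULL, 7)

FULL OUTER JOIN keeps every row from both sides; unmatched rows get NULL for the other side's columns.
Matching on t1.bin_id = t2.bin_id.
- bin_id=1: no t2 row matches, row kept with t2 columns NULL.
- bin_id=11: no t2 row matches, row kept with t2 columns NULL.
- bin_id=4: no t2 row matches, row kept with t2 columns NULL.
- bin_id=7: no t2 row matches, row kept with t2 columns NULL.
- bin_id=1: no t2 row matches, row kept with t2 columns NULL.
- bin_id=12: no t2 row matches, row kept with t2 columns NULL.
- bin_id=4: no t2 row matches, row kept with t2 columns NULL.
- plus 6 unmatched t2 row(s), each kept with NULL t1 columns.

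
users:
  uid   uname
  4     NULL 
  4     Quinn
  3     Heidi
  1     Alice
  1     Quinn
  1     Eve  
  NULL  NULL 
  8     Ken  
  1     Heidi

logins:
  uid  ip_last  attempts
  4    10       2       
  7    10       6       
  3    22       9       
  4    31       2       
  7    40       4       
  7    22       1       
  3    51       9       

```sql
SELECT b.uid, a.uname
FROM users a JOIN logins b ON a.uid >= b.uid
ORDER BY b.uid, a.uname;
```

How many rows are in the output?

INNER JOIN keeps only pairs where the ON condition holds.
Matching on a.uid >= b.uid. A NULL in a compared column never satisfies the condition.
- a[0] uid=4 → 4 match(es) in b → 4 row(s).
- a[1] uid=4 → 4 match(es) in b → 4 row(s).
- a[2] uid=3 → 2 match(es) in b → 2 row(s).
- a[3] uid=1 → no match; dropped.
- a[4] uid=1 → no match; dropped.
- a[5] uid=1 → no match; dropped.
- a[6] uid=NULL → no match; dropped.
- a[7] uid=8 → 7 match(es) in b → 7 row(s).
- a[8] uid=1 → no match; dropped.
Total: 17 rows.

17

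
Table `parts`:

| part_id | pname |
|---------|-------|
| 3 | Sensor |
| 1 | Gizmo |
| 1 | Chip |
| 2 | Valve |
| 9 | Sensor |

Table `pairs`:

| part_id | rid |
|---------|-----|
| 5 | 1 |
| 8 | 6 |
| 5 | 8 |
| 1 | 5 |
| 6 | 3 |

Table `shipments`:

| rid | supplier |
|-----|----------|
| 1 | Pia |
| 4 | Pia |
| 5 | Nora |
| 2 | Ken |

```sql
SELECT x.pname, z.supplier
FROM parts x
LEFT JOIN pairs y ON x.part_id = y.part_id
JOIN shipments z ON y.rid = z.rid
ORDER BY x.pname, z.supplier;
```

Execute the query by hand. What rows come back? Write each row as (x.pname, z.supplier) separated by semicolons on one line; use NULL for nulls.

(Chip, Nora); (Gizmo, Nora)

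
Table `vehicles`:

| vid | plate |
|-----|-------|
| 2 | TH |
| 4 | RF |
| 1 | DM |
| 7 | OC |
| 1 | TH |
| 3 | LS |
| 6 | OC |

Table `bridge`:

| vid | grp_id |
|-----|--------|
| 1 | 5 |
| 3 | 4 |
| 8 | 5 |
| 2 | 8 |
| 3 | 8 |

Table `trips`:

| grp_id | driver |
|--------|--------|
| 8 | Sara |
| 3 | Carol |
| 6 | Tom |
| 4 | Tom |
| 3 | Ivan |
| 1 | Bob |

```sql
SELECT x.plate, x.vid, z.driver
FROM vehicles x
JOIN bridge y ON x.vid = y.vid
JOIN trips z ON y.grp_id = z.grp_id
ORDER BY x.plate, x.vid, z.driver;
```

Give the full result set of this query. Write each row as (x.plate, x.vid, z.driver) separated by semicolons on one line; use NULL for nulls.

Joins associate left-to-right: vehicles INNER JOIN bridge on vid gives 5 intermediate row(s).
Then INNER JOIN `trips z` on grp_id: keep only rows whose y.grp_id appears in z.

(LS, 3, Sara); (LS, 3, Tom); (TH, 2, Sara)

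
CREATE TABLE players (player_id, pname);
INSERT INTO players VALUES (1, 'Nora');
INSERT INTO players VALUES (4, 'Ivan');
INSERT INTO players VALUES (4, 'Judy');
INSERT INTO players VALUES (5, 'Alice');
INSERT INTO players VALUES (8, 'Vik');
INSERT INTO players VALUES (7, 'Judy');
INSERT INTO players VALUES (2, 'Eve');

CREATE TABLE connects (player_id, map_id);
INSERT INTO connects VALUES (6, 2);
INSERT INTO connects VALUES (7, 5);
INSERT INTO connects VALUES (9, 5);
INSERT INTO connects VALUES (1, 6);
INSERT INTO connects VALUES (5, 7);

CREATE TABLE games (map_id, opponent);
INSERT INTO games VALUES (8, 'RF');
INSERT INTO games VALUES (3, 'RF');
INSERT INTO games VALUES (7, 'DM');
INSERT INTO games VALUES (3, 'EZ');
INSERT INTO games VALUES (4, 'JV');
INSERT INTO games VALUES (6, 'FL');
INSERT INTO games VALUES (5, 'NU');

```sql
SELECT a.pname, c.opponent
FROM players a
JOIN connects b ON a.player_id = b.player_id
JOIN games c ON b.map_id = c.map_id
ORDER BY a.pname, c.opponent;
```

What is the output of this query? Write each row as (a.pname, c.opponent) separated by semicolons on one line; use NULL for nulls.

(Alice, DM); (Judy, NU); (Nora, FL)

Step 1 — a INNER JOIN b on player_id → 3 row(s).
Then INNER JOIN `games c` on map_id: keep only rows whose b.map_id appears in c.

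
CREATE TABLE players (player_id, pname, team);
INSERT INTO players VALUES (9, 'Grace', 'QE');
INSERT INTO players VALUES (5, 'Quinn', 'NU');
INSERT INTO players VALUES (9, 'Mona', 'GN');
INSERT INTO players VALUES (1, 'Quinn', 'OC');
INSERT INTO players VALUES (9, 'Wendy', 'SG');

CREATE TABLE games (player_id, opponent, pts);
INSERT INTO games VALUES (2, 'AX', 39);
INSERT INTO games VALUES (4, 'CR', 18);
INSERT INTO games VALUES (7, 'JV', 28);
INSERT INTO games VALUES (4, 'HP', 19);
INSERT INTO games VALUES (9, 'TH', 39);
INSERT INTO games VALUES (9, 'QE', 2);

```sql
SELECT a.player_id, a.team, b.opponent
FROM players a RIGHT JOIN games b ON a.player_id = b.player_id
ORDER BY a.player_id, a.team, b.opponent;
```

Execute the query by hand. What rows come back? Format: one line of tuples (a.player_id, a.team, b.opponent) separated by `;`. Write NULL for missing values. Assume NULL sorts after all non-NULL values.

RIGHT JOIN keeps every row from `games`; unmatched rows get NULL for `players`'s columns.
Matching on a.player_id = b.player_id.
- a (player_id=9) pairs with 2 row(s) of b.
- a (player_id=5) has no partner in b.
- a (player_id=9) pairs with 2 row(s) of b.
- a (player_id=1) has no partner in b.
- a (player_id=9) pairs with 2 row(s) of b.
- 4 row(s) from b found no a partner → padded with NULL.
After projecting and ordering:
a.player_id | a.team | b.opponent
9 | GN | QE
9 | GN | TH
9 | QE | QE
9 | QE | TH
9 | SG | QE
9 | SG | TH
NULL | NULL | AX
NULL | NULL | CR
NULL | NULL | HP
NULL | NULL | JV

(9, GN, QE); (9, GN, TH); (9, QE, QE); (9, QE, TH); (9, SG, QE); (9, SG, TH); (NULL, NULL, AX); (NULL, NULL, CR); (NULL, NULL, HP); (NULL, NULL, JV)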